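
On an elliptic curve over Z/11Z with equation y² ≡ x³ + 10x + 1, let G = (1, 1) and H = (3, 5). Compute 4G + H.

First 4G:
Repeated addition: build up to 4G.
2G: tangent at (1, 1): λ = (3·1² + 10)/(2·1) ≡ 2/2. 2⁻¹ ≡ 6 (mod 11) since 2·6 = 12 ≡ 1, so λ ≡ 2·6 ≡ 1.
  x = λ² - 1 - 1 = 1 - 2 ≡ 10; y = λ·(1 - 10) - 1 ≡ 1. → (10, 1)
3G: (10, 1) + (1, 1). λ = (1 - 1)/(1 - 10) ≡ 0/2 mod 11. 2⁻¹ ≡ 6 (mod 11) since 2·6 = 12 ≡ 1, so λ ≡ 0.
  x = λ² - 10 - 1 = 0 - 11 ≡ 0; y = λ·(10 - 0) - 1 ≡ 10. → (0, 10)
4G: (0, 10) + (1, 1). λ = (1 - 10)/(1 - 0) ≡ 2/1 mod 11. 1⁻¹ ≡ 1 (mod 11), so λ ≡ 2.
  x = λ² - 0 - 1 = 4 - 1 ≡ 3; y = λ·(0 - 3) - 10 ≡ 6. → (3, 6)
4G = (3, 6).
Finally 4G + H:
(3, 6) + (3, 5): same x and y₁ ≡ -y₂, so the sum is O.

O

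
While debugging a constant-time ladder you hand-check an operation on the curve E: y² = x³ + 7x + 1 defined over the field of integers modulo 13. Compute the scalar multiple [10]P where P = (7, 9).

Repeated addition: build up to 10P.
2P: tangent at (7, 9): λ = (3·7² + 7)/(2·9) ≡ 11/5. 5⁻¹ ≡ 8 (mod 13) since 5·8 = 40 ≡ 1, so λ ≡ 11·8 ≡ 10.
  x = λ² - 7 - 7 = 100 - 14 ≡ 8; y = λ·(7 - 8) - 9 ≡ 7. → (8, 7)
3P: (8, 7) + (7, 9). λ = (9 - 7)/(7 - 8) ≡ 2/12 mod 13. 12⁻¹ ≡ 12 (mod 13), so λ ≡ 11.
  x = λ² - 8 - 7 = 121 - 15 ≡ 2; y = λ·(8 - 2) - 7 ≡ 7. → (2, 7)
4P: (2, 7) + (7, 9). λ = (9 - 7)/(7 - 2) ≡ 2/5 mod 13. 5⁻¹ ≡ 8 (mod 13), so λ ≡ 3.
  x = λ² - 2 - 7 = 9 - 9 ≡ 0; y = λ·(2 - 0) - 7 ≡ 12. → (0, 12)
5P: (0, 12) + (7, 9). λ = (9 - 12)/(7 - 0) ≡ 10/7 mod 13. 7⁻¹ ≡ 2 (mod 13), so λ ≡ 7.
  x = λ² - 0 - 7 = 49 - 7 ≡ 3; y = λ·(0 - 3) - 12 ≡ 6. → (3, 6)
6P: (3, 6) + (7, 9). λ = (9 - 6)/(7 - 3) ≡ 3/4 mod 13. 4⁻¹ ≡ 10 (mod 13) since 4·10 = 40 ≡ 1, so λ ≡ 4.
  x = λ² - 3 - 7 = 16 - 10 ≡ 6; y = λ·(3 - 6) - 6 ≡ 8. → (6, 8)
7P: (6, 8) + (7, 9). λ = (9 - 8)/(7 - 6) ≡ 1/1 mod 13. 1⁻¹ ≡ 1 (mod 13), so λ ≡ 1.
  x = λ² - 6 - 7 = 1 - 13 ≡ 1; y = λ·(6 - 1) - 8 ≡ 10. → (1, 10)
8P: (1, 10) + (7, 9). λ = (9 - 10)/(7 - 1) ≡ 12/6 mod 13. 6⁻¹ ≡ 11 (mod 13), so λ ≡ 2.
  x = λ² - 1 - 7 = 4 - 8 ≡ 9; y = λ·(1 - 9) - 10 ≡ 0. → (9, 0)
9P: (9, 0) + (7, 9). λ = (9 - 0)/(7 - 9) ≡ 9/11 mod 13. 11⁻¹ ≡ 6 (mod 13), so λ ≡ 2.
  x = λ² - 9 - 7 = 4 - 16 ≡ 1; y = λ·(9 - 1) - 0 ≡ 3. → (1, 3)
10P: (1, 3) + (7, 9). λ = (9 - 3)/(7 - 1) ≡ 6/6 mod 13. 6⁻¹ ≡ 11 (mod 13), so λ ≡ 1.
  x = λ² - 1 - 7 = 1 - 8 ≡ 6; y = λ·(1 - 6) - 3 ≡ 5. → (6, 5)

(6, 5)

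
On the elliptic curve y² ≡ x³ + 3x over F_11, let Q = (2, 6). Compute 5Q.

Double-and-add on 5 = (101)₂. Start with Q = (2, 6) for the leading 1-bit.
double: tangent at (2, 6): λ = (3·2² + 3)/(2·6) ≡ 4/1. 1⁻¹ ≡ 1 (mod 11), so λ ≡ 4·1 ≡ 4.
  x = λ² - 2 - 2 = 16 - 4 ≡ 1; y = λ·(2 - 1) - 6 ≡ 9. → (1, 9)
double: tangent at (1, 9): λ = (3·1² + 3)/(2·9) ≡ 6/7. 7⁻¹ ≡ 8 (mod 11), so λ ≡ 6·8 ≡ 4.
  x = λ² - 1 - 1 = 16 - 2 ≡ 3; y = λ·(1 - 3) - 9 ≡ 5. → (3, 5)
add Q: (3, 5) + (2, 6). λ = (6 - 5)/(2 - 3) ≡ 1/10 mod 11. 10⁻¹ ≡ 10 (mod 11) since 10·10 = 100 ≡ 1, so λ ≡ 10.
  x = λ² - 3 - 2 = 100 - 5 ≡ 7; y = λ·(3 - 7) - 5 ≡ 10. → (7, 10)

(7, 10)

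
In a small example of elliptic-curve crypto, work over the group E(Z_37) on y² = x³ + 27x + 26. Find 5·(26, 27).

(28, 4)

Write Q = (26, 27).
Double-and-add on 5 = (101)₂. Start with Q = (26, 27) for the leading 1-bit.
double: tangent at (26, 27): λ = (3·26² + 27)/(2·27) ≡ 20/17. 17⁻¹ ≡ 24 (mod 37) since 17·24 = 408 ≡ 1, so λ ≡ 20·24 ≡ 36.
  x = λ² - 26 - 26 = 1296 - 52 ≡ 23; y = λ·(26 - 23) - 27 ≡ 7. → (23, 7)
double: tangent at (23, 7): λ = (3·23² + 27)/(2·7) ≡ 23/14. 14⁻¹ ≡ 8 (mod 37), so λ ≡ 23·8 ≡ 36.
  x = λ² - 23 - 23 = 1296 - 46 ≡ 29; y = λ·(23 - 29) - 7 ≡ 36. → (29, 36)
add Q: (29, 36) + (26, 27). λ = (27 - 36)/(26 - 29) ≡ 28/34 mod 37. 34⁻¹ ≡ 12 (mod 37), so λ ≡ 3.
  x = λ² - 29 - 26 = 9 - 55 ≡ 28; y = λ·(29 - 28) - 36 ≡ 4. → (28, 4)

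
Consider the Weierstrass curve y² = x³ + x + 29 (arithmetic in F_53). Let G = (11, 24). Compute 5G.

Repeated addition: build up to 5G.
2G: tangent at (11, 24): λ = (3·11² + 1)/(2·24) ≡ 46/48. 48⁻¹ ≡ 21 (mod 53), so λ ≡ 46·21 ≡ 12.
  x = λ² - 11 - 11 = 144 - 22 ≡ 16; y = λ·(11 - 16) - 24 ≡ 22. → (16, 22)
3G: (16, 22) + (11, 24). λ = (24 - 22)/(11 - 16) ≡ 2/48 mod 53. 48⁻¹ ≡ 21 (mod 53), so λ ≡ 42.
  x = λ² - 16 - 11 = 1764 - 27 ≡ 41; y = λ·(16 - 41) - 22 ≡ 41. → (41, 41)
4G: (41, 41) + (11, 24). λ = (24 - 41)/(11 - 41) ≡ 36/23 mod 53. 23⁻¹ ≡ 30 (mod 53), so λ ≡ 20.
  x = λ² - 41 - 11 = 400 - 52 ≡ 30; y = λ·(41 - 30) - 41 ≡ 20. → (30, 20)
5G: (30, 20) + (11, 24). λ = (24 - 20)/(11 - 30) ≡ 4/34 mod 53. 34⁻¹ ≡ 39 (mod 53) since 34·39 = 1326 ≡ 1, so λ ≡ 50.
  x = λ² - 30 - 11 = 2500 - 41 ≡ 21; y = λ·(30 - 21) - 20 ≡ 6. → (21, 6)

(21, 6)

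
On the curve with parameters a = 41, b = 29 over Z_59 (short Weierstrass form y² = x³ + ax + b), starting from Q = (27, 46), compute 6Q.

Repeated addition: build up to 6Q.
2Q: tangent at (27, 46): λ = (3·27² + 41)/(2·46) ≡ 45/33. 33⁻¹ ≡ 34 (mod 59) since 33·34 = 1122 ≡ 1, so λ ≡ 45·34 ≡ 55.
  x = λ² - 27 - 27 = 3025 - 54 ≡ 21; y = λ·(27 - 21) - 46 ≡ 48. → (21, 48)
3Q: (21, 48) + (27, 46). λ = (46 - 48)/(27 - 21) ≡ 57/6 mod 59. 6⁻¹ ≡ 10 (mod 59) since 6·10 = 60 ≡ 1, so λ ≡ 39.
  x = λ² - 21 - 27 = 1521 - 48 ≡ 57; y = λ·(21 - 57) - 48 ≡ 23. → (57, 23)
4Q: (57, 23) + (27, 46). λ = (46 - 23)/(27 - 57) ≡ 23/29 mod 59. 29⁻¹ ≡ 57 (mod 59), so λ ≡ 13.
  x = λ² - 57 - 27 = 169 - 84 ≡ 26; y = λ·(57 - 26) - 23 ≡ 26. → (26, 26)
5Q: (26, 26) + (27, 46). λ = (46 - 26)/(27 - 26) ≡ 20/1 mod 59. 1⁻¹ ≡ 1 (mod 59), so λ ≡ 20.
  x = λ² - 26 - 27 = 400 - 53 ≡ 52; y = λ·(26 - 52) - 26 ≡ 44. → (52, 44)
6Q: (52, 44) + (27, 46). λ = (46 - 44)/(27 - 52) ≡ 2/34 mod 59. 34⁻¹ ≡ 33 (mod 59), so λ ≡ 7.
  x = λ² - 52 - 27 = 49 - 79 ≡ 29; y = λ·(52 - 29) - 44 ≡ 58. → (29, 58)

(29, 58)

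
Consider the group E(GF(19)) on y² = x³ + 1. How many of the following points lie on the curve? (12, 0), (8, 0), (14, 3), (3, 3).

(12, 0): 0² ≡ 0, rhs ≡ 0 → on.
(8, 0): 0² ≡ 0, rhs ≡ 0 → on.
(14, 3): 3² ≡ 9, rhs ≡ 9 → on.
(3, 3): 3² ≡ 9, rhs ≡ 9 → on.

4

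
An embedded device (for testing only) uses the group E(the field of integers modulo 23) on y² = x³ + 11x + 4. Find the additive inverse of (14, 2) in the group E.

(14, 21)

-(14, 2) = (14, -2 mod 23) = (14, 21).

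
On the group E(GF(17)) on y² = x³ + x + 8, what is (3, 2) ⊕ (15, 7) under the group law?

(0, 12)

(3, 2) + (15, 7). λ = (7 - 2)/(15 - 3) ≡ 5/12 mod 17. 12⁻¹ ≡ 10 (mod 17), so λ ≡ 16.
  x = λ² - 3 - 15 = 256 - 18 ≡ 0; y = λ·(3 - 0) - 2 ≡ 12. → (0, 12)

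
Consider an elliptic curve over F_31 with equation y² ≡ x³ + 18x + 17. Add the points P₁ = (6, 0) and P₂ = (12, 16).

(6, 0) + (12, 16). λ = (16 - 0)/(12 - 6) ≡ 16/6 mod 31. 6⁻¹ ≡ 26 (mod 31) since 6·26 = 156 ≡ 1, so λ ≡ 13.
  x = λ² - 6 - 12 = 169 - 18 ≡ 27; y = λ·(6 - 27) - 0 ≡ 6. → (27, 6)

(27, 6)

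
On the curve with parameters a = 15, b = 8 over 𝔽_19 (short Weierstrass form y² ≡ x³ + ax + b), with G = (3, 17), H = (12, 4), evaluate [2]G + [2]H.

(13, 5)

First 2G:
Repeated addition: build up to 2G.
2G: tangent at (3, 17): λ = (3·3² + 15)/(2·17) ≡ 4/15. 15⁻¹ ≡ 14 (mod 19) since 15·14 = 210 ≡ 1, so λ ≡ 4·14 ≡ 18.
  x = λ² - 3 - 3 = 324 - 6 ≡ 14; y = λ·(3 - 14) - 17 ≡ 13. → (14, 13)
2G = (14, 13).
Next 2H:
Repeated addition: build up to 2H.
2H: tangent at (12, 4): λ = (3·12² + 15)/(2·4) ≡ 10/8. 8⁻¹ ≡ 12 (mod 19) since 8·12 = 96 ≡ 1, so λ ≡ 10·12 ≡ 6.
  x = λ² - 12 - 12 = 36 - 24 ≡ 12; y = λ·(12 - 12) - 4 ≡ 15. → (12, 15)
2H = (12, 15).
Finally 2G + 2H:
(14, 13) + (12, 15). λ = (15 - 13)/(12 - 14) ≡ 2/17 mod 19. 17⁻¹ ≡ 9 (mod 19) since 17·9 = 153 ≡ 1, so λ ≡ 18.
  x = λ² - 14 - 12 = 324 - 26 ≡ 13; y = λ·(14 - 13) - 13 ≡ 5. → (13, 5)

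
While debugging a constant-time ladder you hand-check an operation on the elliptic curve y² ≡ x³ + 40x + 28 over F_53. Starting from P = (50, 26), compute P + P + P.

(6, 31)

Repeated addition: build up to 3P.
2P: tangent at (50, 26): λ = (3·50² + 40)/(2·26) ≡ 14/52. 52⁻¹ ≡ 52 (mod 53), so λ ≡ 14·52 ≡ 39.
  x = λ² - 50 - 50 = 1521 - 100 ≡ 43; y = λ·(50 - 43) - 26 ≡ 35. → (43, 35)
3P: (43, 35) + (50, 26). λ = (26 - 35)/(50 - 43) ≡ 44/7 mod 53. 7⁻¹ ≡ 38 (mod 53), so λ ≡ 29.
  x = λ² - 43 - 50 = 841 - 93 ≡ 6; y = λ·(43 - 6) - 35 ≡ 31. → (6, 31)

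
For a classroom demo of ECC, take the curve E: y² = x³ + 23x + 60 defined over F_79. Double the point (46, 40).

tangent at (46, 40): λ = (3·46² + 23)/(2·40) ≡ 51/1. 1⁻¹ ≡ 1 (mod 79), so λ ≡ 51·1 ≡ 51.
  x = λ² - 46 - 46 = 2601 - 92 ≡ 60; y = λ·(46 - 60) - 40 ≡ 36. → (60, 36)

(60, 36)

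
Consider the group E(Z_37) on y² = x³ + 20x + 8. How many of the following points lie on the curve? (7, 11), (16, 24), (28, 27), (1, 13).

2

(7, 11): 11² ≡ 10, rhs ≡ 10 → on.
(16, 24): 24² ≡ 21, rhs ≡ 21 → on.
(28, 27): 27² ≡ 26, rhs ≡ 24 → off.
(1, 13): 13² ≡ 21, rhs ≡ 29 → off.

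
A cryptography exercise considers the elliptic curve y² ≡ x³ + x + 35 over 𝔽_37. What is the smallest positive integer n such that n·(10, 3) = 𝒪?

10

2P: tangent at (10, 3): λ = (3·10² + 1)/(2·3) ≡ 5/6. 6⁻¹ ≡ 31 (mod 37) since 6·31 = 186 ≡ 1, so λ ≡ 5·31 ≡ 7.
  x = λ² - 10 - 10 = 49 - 20 ≡ 29; y = λ·(10 - 29) - 3 ≡ 12. → (29, 12)
3P: (29, 12) + (10, 3). λ = (3 - 12)/(10 - 29) ≡ 28/18 mod 37. 18⁻¹ ≡ 35 (mod 37) since 18·35 = 630 ≡ 1, so λ ≡ 18.
  x = λ² - 29 - 10 = 324 - 39 ≡ 26; y = λ·(29 - 26) - 12 ≡ 5. → (26, 5)
4P: (26, 5) + (10, 3). λ = (3 - 5)/(10 - 26) ≡ 35/21 mod 37. 21⁻¹ ≡ 30 (mod 37) since 21·30 = 630 ≡ 1, so λ ≡ 14.
  x = λ² - 26 - 10 = 196 - 36 ≡ 12; y = λ·(26 - 12) - 5 ≡ 6. → (12, 6)
5P: (12, 6) + (10, 3). λ = (3 - 6)/(10 - 12) ≡ 34/35 mod 37. 35⁻¹ ≡ 18 (mod 37) since 35·18 = 630 ≡ 1, so λ ≡ 20.
  x = λ² - 12 - 10 = 400 - 22 ≡ 8; y = λ·(12 - 8) - 6 ≡ 0. → (8, 0)
6P: (8, 0) + (10, 3). λ = (3 - 0)/(10 - 8) ≡ 3/2 mod 37. 2⁻¹ ≡ 19 (mod 37), so λ ≡ 20.
  x = λ² - 8 - 10 = 400 - 18 ≡ 12; y = λ·(8 - 12) - 0 ≡ 31. → (12, 31)
7P: (12, 31) + (10, 3). λ = (3 - 31)/(10 - 12) ≡ 9/35 mod 37. 35⁻¹ ≡ 18 (mod 37) since 35·18 = 630 ≡ 1, so λ ≡ 14.
  x = λ² - 12 - 10 = 196 - 22 ≡ 26; y = λ·(12 - 26) - 31 ≡ 32. → (26, 32)
8P: (26, 32) + (10, 3). λ = (3 - 32)/(10 - 26) ≡ 8/21 mod 37. 21⁻¹ ≡ 30 (mod 37), so λ ≡ 18.
  x = λ² - 26 - 10 = 324 - 36 ≡ 29; y = λ·(26 - 29) - 32 ≡ 25. → (29, 25)
9P: (29, 25) + (10, 3). λ = (3 - 25)/(10 - 29) ≡ 15/18 mod 37. 18⁻¹ ≡ 35 (mod 37), so λ ≡ 7.
  x = λ² - 29 - 10 = 49 - 39 ≡ 10; y = λ·(29 - 10) - 25 ≡ 34. → (10, 34)
10P: (10, 34) + (10, 3): same x and y₁ ≡ -y₂, so the sum is 𝒪.
10P = 𝒪, so the order is 10.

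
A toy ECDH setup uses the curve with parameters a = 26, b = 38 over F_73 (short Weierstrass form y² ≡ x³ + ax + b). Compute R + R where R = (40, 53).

tangent at (40, 53): λ = (3·40² + 26)/(2·53) ≡ 8/33. 33⁻¹ ≡ 31 (mod 73) since 33·31 = 1023 ≡ 1, so λ ≡ 8·31 ≡ 29.
  x = λ² - 40 - 40 = 841 - 80 ≡ 31; y = λ·(40 - 31) - 53 ≡ 62. → (31, 62)

(31, 62)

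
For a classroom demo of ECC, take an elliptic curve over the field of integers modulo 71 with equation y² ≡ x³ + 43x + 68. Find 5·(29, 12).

(17, 48)

Write Q = (29, 12).
Repeated addition: build up to 5Q.
2Q: tangent at (29, 12): λ = (3·29² + 43)/(2·12) ≡ 10/24. 24⁻¹ ≡ 3 (mod 71), so λ ≡ 10·3 ≡ 30.
  x = λ² - 29 - 29 = 900 - 58 ≡ 61; y = λ·(29 - 61) - 12 ≡ 22. → (61, 22)
3Q: (61, 22) + (29, 12). λ = (12 - 22)/(29 - 61) ≡ 61/39 mod 71. 39⁻¹ ≡ 51 (mod 71), so λ ≡ 58.
  x = λ² - 61 - 29 = 3364 - 90 ≡ 8; y = λ·(61 - 8) - 22 ≡ 70. → (8, 70)
4Q: (8, 70) + (29, 12). λ = (12 - 70)/(29 - 8) ≡ 13/21 mod 71. 21⁻¹ ≡ 44 (mod 71) since 21·44 = 924 ≡ 1, so λ ≡ 4.
  x = λ² - 8 - 29 = 16 - 37 ≡ 50; y = λ·(8 - 50) - 70 ≡ 46. → (50, 46)
5Q: (50, 46) + (29, 12). λ = (12 - 46)/(29 - 50) ≡ 37/50 mod 71. 50⁻¹ ≡ 27 (mod 71), so λ ≡ 5.
  x = λ² - 50 - 29 = 25 - 79 ≡ 17; y = λ·(50 - 17) - 46 ≡ 48. → (17, 48)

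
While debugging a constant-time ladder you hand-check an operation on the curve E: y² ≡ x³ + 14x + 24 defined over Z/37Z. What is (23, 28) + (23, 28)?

(21, 12)

tangent at (23, 28): λ = (3·23² + 14)/(2·28) ≡ 10/19. 19⁻¹ ≡ 2 (mod 37), so λ ≡ 10·2 ≡ 20.
  x = λ² - 23 - 23 = 400 - 46 ≡ 21; y = λ·(23 - 21) - 28 ≡ 12. → (21, 12)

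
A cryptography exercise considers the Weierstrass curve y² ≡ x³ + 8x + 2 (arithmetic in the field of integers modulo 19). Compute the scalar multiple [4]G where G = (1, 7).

Double-and-add on 4 = (100)₂. Start with G = (1, 7) for the leading 1-bit.
double: tangent at (1, 7): λ = (3·1² + 8)/(2·7) ≡ 11/14. 14⁻¹ ≡ 15 (mod 19) since 14·15 = 210 ≡ 1, so λ ≡ 11·15 ≡ 13.
  x = λ² - 1 - 1 = 169 - 2 ≡ 15; y = λ·(1 - 15) - 7 ≡ 1. → (15, 1)
double: tangent at (15, 1): λ = (3·15² + 8)/(2·1) ≡ 18/2. 2⁻¹ ≡ 10 (mod 19), so λ ≡ 18·10 ≡ 9.
  x = λ² - 15 - 15 = 81 - 30 ≡ 13; y = λ·(15 - 13) - 1 ≡ 17. → (13, 17)

(13, 17)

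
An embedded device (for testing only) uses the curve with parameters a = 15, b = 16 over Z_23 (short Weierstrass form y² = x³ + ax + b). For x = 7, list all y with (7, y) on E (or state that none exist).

x³ + 15x + 16 = 464 ≡ 4 (mod 23).
Square roots of 4 mod 23: 2 and 21 (since 2² = 4 ≡ 4).

2, 21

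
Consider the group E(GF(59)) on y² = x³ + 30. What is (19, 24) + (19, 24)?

tangent at (19, 24): λ = (3·19² + 0)/(2·24) ≡ 21/48. 48⁻¹ ≡ 16 (mod 59) since 48·16 = 768 ≡ 1, so λ ≡ 21·16 ≡ 41.
  x = λ² - 19 - 19 = 1681 - 38 ≡ 50; y = λ·(19 - 50) - 24 ≡ 3. → (50, 3)

(50, 3)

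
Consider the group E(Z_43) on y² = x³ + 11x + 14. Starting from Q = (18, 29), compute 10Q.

(25, 41)

Double-and-add on 10 = (1010)₂. Start with Q = (18, 29) for the leading 1-bit.
double: tangent at (18, 29): λ = (3·18² + 11)/(2·29) ≡ 37/15. 15⁻¹ ≡ 23 (mod 43), so λ ≡ 37·23 ≡ 34.
  x = λ² - 18 - 18 = 1156 - 36 ≡ 2; y = λ·(18 - 2) - 29 ≡ 42. → (2, 42)
double: tangent at (2, 42): λ = (3·2² + 11)/(2·42) ≡ 23/41. 41⁻¹ ≡ 21 (mod 43), so λ ≡ 23·21 ≡ 10.
  x = λ² - 2 - 2 = 100 - 4 ≡ 10; y = λ·(2 - 10) - 42 ≡ 7. → (10, 7)
add Q: (10, 7) + (18, 29). λ = (29 - 7)/(18 - 10) ≡ 22/8 mod 43. 8⁻¹ ≡ 27 (mod 43), so λ ≡ 35.
  x = λ² - 10 - 18 = 1225 - 28 ≡ 36; y = λ·(10 - 36) - 7 ≡ 29. → (36, 29)
double: tangent at (36, 29): λ = (3·36² + 11)/(2·29) ≡ 29/15. 15⁻¹ ≡ 23 (mod 43), so λ ≡ 29·23 ≡ 22.
  x = λ² - 36 - 36 = 484 - 72 ≡ 25; y = λ·(36 - 25) - 29 ≡ 41. → (25, 41)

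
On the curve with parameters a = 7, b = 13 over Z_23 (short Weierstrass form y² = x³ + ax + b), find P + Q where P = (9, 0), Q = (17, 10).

(9, 0) + (17, 10). λ = (10 - 0)/(17 - 9) ≡ 10/8 mod 23. 8⁻¹ ≡ 3 (mod 23), so λ ≡ 7.
  x = λ² - 9 - 17 = 49 - 26 ≡ 0; y = λ·(9 - 0) - 0 ≡ 17. → (0, 17)

(0, 17)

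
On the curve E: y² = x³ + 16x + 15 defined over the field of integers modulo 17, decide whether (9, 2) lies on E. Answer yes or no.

yes

y² = 2² ≡ 4; x³ + 16x + 15 = 888 ≡ 4 (mod 17). 4 = 4.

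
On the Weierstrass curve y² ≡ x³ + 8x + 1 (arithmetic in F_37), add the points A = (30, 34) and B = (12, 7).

(25, 29)

(30, 34) + (12, 7). λ = (7 - 34)/(12 - 30) ≡ 10/19 mod 37. 19⁻¹ ≡ 2 (mod 37), so λ ≡ 20.
  x = λ² - 30 - 12 = 400 - 42 ≡ 25; y = λ·(30 - 25) - 34 ≡ 29. → (25, 29)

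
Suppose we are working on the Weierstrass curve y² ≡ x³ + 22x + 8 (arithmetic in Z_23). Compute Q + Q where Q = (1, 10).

(1, 13)

tangent at (1, 10): λ = (3·1² + 22)/(2·10) ≡ 2/20. 20⁻¹ ≡ 15 (mod 23), so λ ≡ 2·15 ≡ 7.
  x = λ² - 1 - 1 = 49 - 2 ≡ 1; y = λ·(1 - 1) - 10 ≡ 13. → (1, 13)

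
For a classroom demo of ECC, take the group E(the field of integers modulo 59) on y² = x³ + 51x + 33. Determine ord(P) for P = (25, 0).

2

2P: (25, 0) + (25, 0): same x and y₁ ≡ -y₂, so the sum is the point at infinity.
2P = the point at infinity, so the order is 2.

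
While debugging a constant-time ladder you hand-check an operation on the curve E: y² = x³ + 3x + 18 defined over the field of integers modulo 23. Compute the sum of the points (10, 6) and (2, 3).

(10, 6) + (2, 3). λ = (3 - 6)/(2 - 10) ≡ 20/15 mod 23. 15⁻¹ ≡ 20 (mod 23), so λ ≡ 9.
  x = λ² - 10 - 2 = 81 - 12 ≡ 0; y = λ·(10 - 0) - 6 ≡ 15. → (0, 15)

(0, 15)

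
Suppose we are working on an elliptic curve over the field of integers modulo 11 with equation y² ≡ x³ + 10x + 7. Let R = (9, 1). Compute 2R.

(4, 10)

tangent at (9, 1): λ = (3·9² + 10)/(2·1) ≡ 0/2. 2⁻¹ ≡ 6 (mod 11) since 2·6 = 12 ≡ 1, so λ ≡ 0·6 ≡ 0.
  x = λ² - 9 - 9 = 0 - 18 ≡ 4; y = λ·(9 - 4) - 1 ≡ 10. → (4, 10)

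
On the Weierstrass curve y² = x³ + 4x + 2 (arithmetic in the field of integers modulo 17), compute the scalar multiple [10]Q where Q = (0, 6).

Repeated addition: build up to 10Q.
2Q: tangent at (0, 6): λ = (3·0² + 4)/(2·6) ≡ 4/12. 12⁻¹ ≡ 10 (mod 17), so λ ≡ 4·10 ≡ 6.
  x = λ² - 0 - 0 = 36 - 0 ≡ 2; y = λ·(0 - 2) - 6 ≡ 16. → (2, 16)
3Q: (2, 16) + (0, 6). λ = (6 - 16)/(0 - 2) ≡ 7/15 mod 17. 15⁻¹ ≡ 8 (mod 17) since 15·8 = 120 ≡ 1, so λ ≡ 5.
  x = λ² - 2 - 0 = 25 - 2 ≡ 6; y = λ·(2 - 6) - 16 ≡ 15. → (6, 15)
4Q: (6, 15) + (0, 6). λ = (6 - 15)/(0 - 6) ≡ 8/11 mod 17. 11⁻¹ ≡ 14 (mod 17), so λ ≡ 10.
  x = λ² - 6 - 0 = 100 - 6 ≡ 9; y = λ·(6 - 9) - 15 ≡ 6. → (9, 6)
5Q: (9, 6) + (0, 6). λ = (6 - 6)/(0 - 9) ≡ 0/8 mod 17. 8⁻¹ ≡ 15 (mod 17), so λ ≡ 0.
  x = λ² - 9 - 0 = 0 - 9 ≡ 8; y = λ·(9 - 8) - 6 ≡ 11. → (8, 11)
6Q: (8, 11) + (0, 6). λ = (6 - 11)/(0 - 8) ≡ 12/9 mod 17. 9⁻¹ ≡ 2 (mod 17) since 9·2 = 18 ≡ 1, so λ ≡ 7.
  x = λ² - 8 - 0 = 49 - 8 ≡ 7; y = λ·(8 - 7) - 11 ≡ 13. → (7, 13)
7Q: (7, 13) + (0, 6). λ = (6 - 13)/(0 - 7) ≡ 10/10 mod 17. 10⁻¹ ≡ 12 (mod 17), so λ ≡ 1.
  x = λ² - 7 - 0 = 1 - 7 ≡ 11; y = λ·(7 - 11) - 13 ≡ 0. → (11, 0)
8Q: (11, 0) + (0, 6). λ = (6 - 0)/(0 - 11) ≡ 6/6 mod 17. 6⁻¹ ≡ 3 (mod 17) since 6·3 = 18 ≡ 1, so λ ≡ 1.
  x = λ² - 11 - 0 = 1 - 11 ≡ 7; y = λ·(11 - 7) - 0 ≡ 4. → (7, 4)
9Q: (7, 4) + (0, 6). λ = (6 - 4)/(0 - 7) ≡ 2/10 mod 17. 10⁻¹ ≡ 12 (mod 17) since 10·12 = 120 ≡ 1, so λ ≡ 7.
  x = λ² - 7 - 0 = 49 - 7 ≡ 8; y = λ·(7 - 8) - 4 ≡ 6. → (8, 6)
10Q: (8, 6) + (0, 6). λ = (6 - 6)/(0 - 8) ≡ 0/9 mod 17. 9⁻¹ ≡ 2 (mod 17), so λ ≡ 0.
  x = λ² - 8 - 0 = 0 - 8 ≡ 9; y = λ·(8 - 9) - 6 ≡ 11. → (9, 11)

(9, 11)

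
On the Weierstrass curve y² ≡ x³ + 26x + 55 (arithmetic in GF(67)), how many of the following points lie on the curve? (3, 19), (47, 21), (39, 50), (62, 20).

(3, 19): 19² ≡ 26, rhs ≡ 26 → on.
(47, 21): 21² ≡ 39, rhs ≡ 44 → off.
(39, 50): 50² ≡ 21, rhs ≡ 21 → on.
(62, 20): 20² ≡ 65, rhs ≡ 1 → off.

2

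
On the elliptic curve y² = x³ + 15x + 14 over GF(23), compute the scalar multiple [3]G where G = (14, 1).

Repeated addition: build up to 3G.
2G: tangent at (14, 1): λ = (3·14² + 15)/(2·1) ≡ 5/2. 2⁻¹ ≡ 12 (mod 23), so λ ≡ 5·12 ≡ 14.
  x = λ² - 14 - 14 = 196 - 28 ≡ 7; y = λ·(14 - 7) - 1 ≡ 5. → (7, 5)
3G: (7, 5) + (14, 1). λ = (1 - 5)/(14 - 7) ≡ 19/7 mod 23. 7⁻¹ ≡ 10 (mod 23), so λ ≡ 6.
  x = λ² - 7 - 14 = 36 - 21 ≡ 15; y = λ·(7 - 15) - 5 ≡ 16. → (15, 16)

(15, 16)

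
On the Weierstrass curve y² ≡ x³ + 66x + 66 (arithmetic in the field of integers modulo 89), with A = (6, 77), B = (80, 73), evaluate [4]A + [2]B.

First 4A:
Repeated addition: build up to 4A.
2A: tangent at (6, 77): λ = (3·6² + 66)/(2·77) ≡ 85/65. 65⁻¹ ≡ 63 (mod 89), so λ ≡ 85·63 ≡ 15.
  x = λ² - 6 - 6 = 225 - 12 ≡ 35; y = λ·(6 - 35) - 77 ≡ 22. → (35, 22)
3A: (35, 22) + (6, 77). λ = (77 - 22)/(6 - 35) ≡ 55/60 mod 89. 60⁻¹ ≡ 46 (mod 89), so λ ≡ 38.
  x = λ² - 35 - 6 = 1444 - 41 ≡ 68; y = λ·(35 - 68) - 22 ≡ 59. → (68, 59)
4A: (68, 59) + (6, 77). λ = (77 - 59)/(6 - 68) ≡ 18/27 mod 89. 27⁻¹ ≡ 33 (mod 89), so λ ≡ 60.
  x = λ² - 68 - 6 = 3600 - 74 ≡ 55; y = λ·(68 - 55) - 59 ≡ 9. → (55, 9)
4A = (55, 9).
Next 2B:
Repeated addition: build up to 2B.
2B: tangent at (80, 73): λ = (3·80² + 66)/(2·73) ≡ 42/57. 57⁻¹ ≡ 25 (mod 89), so λ ≡ 42·25 ≡ 71.
  x = λ² - 80 - 80 = 5041 - 160 ≡ 75; y = λ·(80 - 75) - 73 ≡ 15. → (75, 15)
2B = (75, 15).
Finally 4A + 2B:
(55, 9) + (75, 15). λ = (15 - 9)/(75 - 55) ≡ 6/20 mod 89. 20⁻¹ ≡ 49 (mod 89) since 20·49 = 980 ≡ 1, so λ ≡ 27.
  x = λ² - 55 - 75 = 729 - 130 ≡ 65; y = λ·(55 - 65) - 9 ≡ 77. → (65, 77)

(65, 77)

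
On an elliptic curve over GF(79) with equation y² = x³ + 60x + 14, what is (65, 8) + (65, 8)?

(29, 28)

tangent at (65, 8): λ = (3·65² + 60)/(2·8) ≡ 16/16. 16⁻¹ ≡ 5 (mod 79) since 16·5 = 80 ≡ 1, so λ ≡ 16·5 ≡ 1.
  x = λ² - 65 - 65 = 1 - 130 ≡ 29; y = λ·(65 - 29) - 8 ≡ 28. → (29, 28)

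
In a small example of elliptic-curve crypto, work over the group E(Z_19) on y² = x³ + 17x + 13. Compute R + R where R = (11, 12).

(16, 7)

tangent at (11, 12): λ = (3·11² + 17)/(2·12) ≡ 0/5. 5⁻¹ ≡ 4 (mod 19) since 5·4 = 20 ≡ 1, so λ ≡ 0·4 ≡ 0.
  x = λ² - 11 - 11 = 0 - 22 ≡ 16; y = λ·(11 - 16) - 12 ≡ 7. → (16, 7)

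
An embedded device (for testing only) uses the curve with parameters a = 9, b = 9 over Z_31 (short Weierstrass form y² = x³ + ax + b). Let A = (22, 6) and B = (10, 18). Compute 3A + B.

First 3A:
Repeated addition: build up to 3A.
2A: tangent at (22, 6): λ = (3·22² + 9)/(2·6) ≡ 4/12. 12⁻¹ ≡ 13 (mod 31) since 12·13 = 156 ≡ 1, so λ ≡ 4·13 ≡ 21.
  x = λ² - 22 - 22 = 441 - 44 ≡ 25; y = λ·(22 - 25) - 6 ≡ 24. → (25, 24)
3A: (25, 24) + (22, 6). λ = (6 - 24)/(22 - 25) ≡ 13/28 mod 31. 28⁻¹ ≡ 10 (mod 31), so λ ≡ 6.
  x = λ² - 25 - 22 = 36 - 47 ≡ 20; y = λ·(25 - 20) - 24 ≡ 6. → (20, 6)
3A = (20, 6).
Finally 3A + B:
(20, 6) + (10, 18). λ = (18 - 6)/(10 - 20) ≡ 12/21 mod 31. 21⁻¹ ≡ 3 (mod 31), so λ ≡ 5.
  x = λ² - 20 - 10 = 25 - 30 ≡ 26; y = λ·(20 - 26) - 6 ≡ 26. → (26, 26)

(26, 26)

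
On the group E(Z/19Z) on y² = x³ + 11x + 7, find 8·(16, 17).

(7, 3)

Write P = (16, 17).
Double-and-add on 8 = (1000)₂. Start with P = (16, 17) for the leading 1-bit.
double: tangent at (16, 17): λ = (3·16² + 11)/(2·17) ≡ 0/15. 15⁻¹ ≡ 14 (mod 19), so λ ≡ 0·14 ≡ 0.
  x = λ² - 16 - 16 = 0 - 32 ≡ 6; y = λ·(16 - 6) - 17 ≡ 2. → (6, 2)
double: tangent at (6, 2): λ = (3·6² + 11)/(2·2) ≡ 5/4. 4⁻¹ ≡ 5 (mod 19) since 4·5 = 20 ≡ 1, so λ ≡ 5·5 ≡ 6.
  x = λ² - 6 - 6 = 36 - 12 ≡ 5; y = λ·(6 - 5) - 2 ≡ 4. → (5, 4)
double: tangent at (5, 4): λ = (3·5² + 11)/(2·4) ≡ 10/8. 8⁻¹ ≡ 12 (mod 19), so λ ≡ 10·12 ≡ 6.
  x = λ² - 5 - 5 = 36 - 10 ≡ 7; y = λ·(5 - 7) - 4 ≡ 3. → (7, 3)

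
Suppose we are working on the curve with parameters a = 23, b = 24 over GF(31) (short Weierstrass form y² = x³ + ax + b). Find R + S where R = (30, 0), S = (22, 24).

(30, 0) + (22, 24). λ = (24 - 0)/(22 - 30) ≡ 24/23 mod 31. 23⁻¹ ≡ 27 (mod 31) since 23·27 = 621 ≡ 1, so λ ≡ 28.
  x = λ² - 30 - 22 = 784 - 52 ≡ 19; y = λ·(30 - 19) - 0 ≡ 29. → (19, 29)

(19, 29)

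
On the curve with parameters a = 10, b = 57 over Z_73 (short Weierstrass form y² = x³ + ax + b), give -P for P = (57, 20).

-(57, 20) = (57, -20 mod 73) = (57, 53).

(57, 53)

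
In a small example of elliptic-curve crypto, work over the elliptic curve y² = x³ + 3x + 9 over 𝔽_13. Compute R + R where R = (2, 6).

(0, 3)

tangent at (2, 6): λ = (3·2² + 3)/(2·6) ≡ 2/12. 12⁻¹ ≡ 12 (mod 13), so λ ≡ 2·12 ≡ 11.
  x = λ² - 2 - 2 = 121 - 4 ≡ 0; y = λ·(2 - 0) - 6 ≡ 3. → (0, 3)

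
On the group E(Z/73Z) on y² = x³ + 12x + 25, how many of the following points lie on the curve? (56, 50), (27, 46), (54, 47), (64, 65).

(56, 50): 50² ≡ 18, rhs ≡ 18 → on.
(27, 46): 46² ≡ 72, rhs ≡ 30 → off.
(54, 47): 47² ≡ 19, rhs ≡ 19 → on.
(64, 65): 65² ≡ 64, rhs ≡ 64 → on.

3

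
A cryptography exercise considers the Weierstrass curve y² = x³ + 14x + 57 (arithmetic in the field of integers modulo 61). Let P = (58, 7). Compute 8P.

(41, 16)

Repeated addition: build up to 8P.
2P: tangent at (58, 7): λ = (3·58² + 14)/(2·7) ≡ 41/14. 14⁻¹ ≡ 48 (mod 61), so λ ≡ 41·48 ≡ 16.
  x = λ² - 58 - 58 = 256 - 116 ≡ 18; y = λ·(58 - 18) - 7 ≡ 23. → (18, 23)
3P: (18, 23) + (58, 7). λ = (7 - 23)/(58 - 18) ≡ 45/40 mod 61. 40⁻¹ ≡ 29 (mod 61) since 40·29 = 1160 ≡ 1, so λ ≡ 24.
  x = λ² - 18 - 58 = 576 - 76 ≡ 12; y = λ·(18 - 12) - 23 ≡ 60. → (12, 60)
4P: (12, 60) + (58, 7). λ = (7 - 60)/(58 - 12) ≡ 8/46 mod 61. 46⁻¹ ≡ 4 (mod 61) since 46·4 = 184 ≡ 1, so λ ≡ 32.
  x = λ² - 12 - 58 = 1024 - 70 ≡ 39; y = λ·(12 - 39) - 60 ≡ 52. → (39, 52)
5P: (39, 52) + (58, 7). λ = (7 - 52)/(58 - 39) ≡ 16/19 mod 61. 19⁻¹ ≡ 45 (mod 61) since 19·45 = 855 ≡ 1, so λ ≡ 49.
  x = λ² - 39 - 58 = 2401 - 97 ≡ 47; y = λ·(39 - 47) - 52 ≡ 44. → (47, 44)
6P: (47, 44) + (58, 7). λ = (7 - 44)/(58 - 47) ≡ 24/11 mod 61. 11⁻¹ ≡ 50 (mod 61), so λ ≡ 41.
  x = λ² - 47 - 58 = 1681 - 105 ≡ 51; y = λ·(47 - 51) - 44 ≡ 36. → (51, 36)
7P: (51, 36) + (58, 7). λ = (7 - 36)/(58 - 51) ≡ 32/7 mod 61. 7⁻¹ ≡ 35 (mod 61), so λ ≡ 22.
  x = λ² - 51 - 58 = 484 - 109 ≡ 9; y = λ·(51 - 9) - 36 ≡ 34. → (9, 34)
8P: (9, 34) + (58, 7). λ = (7 - 34)/(58 - 9) ≡ 34/49 mod 61. 49⁻¹ ≡ 5 (mod 61), so λ ≡ 48.
  x = λ² - 9 - 58 = 2304 - 67 ≡ 41; y = λ·(9 - 41) - 34 ≡ 16. → (41, 16)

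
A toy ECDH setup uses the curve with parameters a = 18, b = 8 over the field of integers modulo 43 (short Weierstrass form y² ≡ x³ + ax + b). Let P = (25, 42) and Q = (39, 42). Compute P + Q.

(22, 1)

(25, 42) + (39, 42). λ = (42 - 42)/(39 - 25) ≡ 0/14 mod 43. 14⁻¹ ≡ 40 (mod 43) since 14·40 = 560 ≡ 1, so λ ≡ 0.
  x = λ² - 25 - 39 = 0 - 64 ≡ 22; y = λ·(25 - 22) - 42 ≡ 1. → (22, 1)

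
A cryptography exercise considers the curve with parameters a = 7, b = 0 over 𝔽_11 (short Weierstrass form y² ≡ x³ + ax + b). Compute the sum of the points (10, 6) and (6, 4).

(9, 0)

(10, 6) + (6, 4). λ = (4 - 6)/(6 - 10) ≡ 9/7 mod 11. 7⁻¹ ≡ 8 (mod 11), so λ ≡ 6.
  x = λ² - 10 - 6 = 36 - 16 ≡ 9; y = λ·(10 - 9) - 6 ≡ 0. → (9, 0)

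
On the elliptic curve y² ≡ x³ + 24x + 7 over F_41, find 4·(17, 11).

(24, 4)

Write G = (17, 11).
Double-and-add on 4 = (100)₂. Start with G = (17, 11) for the leading 1-bit.
double: tangent at (17, 11): λ = (3·17² + 24)/(2·11) ≡ 30/22. 22⁻¹ ≡ 28 (mod 41), so λ ≡ 30·28 ≡ 20.
  x = λ² - 17 - 17 = 400 - 34 ≡ 38; y = λ·(17 - 38) - 11 ≡ 20. → (38, 20)
double: tangent at (38, 20): λ = (3·38² + 24)/(2·20) ≡ 10/40. 40⁻¹ ≡ 40 (mod 41), so λ ≡ 10·40 ≡ 31.
  x = λ² - 38 - 38 = 961 - 76 ≡ 24; y = λ·(38 - 24) - 20 ≡ 4. → (24, 4)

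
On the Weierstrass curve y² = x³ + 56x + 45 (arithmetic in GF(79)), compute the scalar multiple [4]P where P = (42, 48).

Repeated addition: build up to 4P.
2P: tangent at (42, 48): λ = (3·42² + 56)/(2·48) ≡ 55/17. 17⁻¹ ≡ 14 (mod 79) since 17·14 = 238 ≡ 1, so λ ≡ 55·14 ≡ 59.
  x = λ² - 42 - 42 = 3481 - 84 ≡ 0; y = λ·(42 - 0) - 48 ≡ 60. → (0, 60)
3P: (0, 60) + (42, 48). λ = (48 - 60)/(42 - 0) ≡ 67/42 mod 79. 42⁻¹ ≡ 32 (mod 79) since 42·32 = 1344 ≡ 1, so λ ≡ 11.
  x = λ² - 0 - 42 = 121 - 42 ≡ 0; y = λ·(0 - 0) - 60 ≡ 19. → (0, 19)
4P: (0, 19) + (42, 48). λ = (48 - 19)/(42 - 0) ≡ 29/42 mod 79. 42⁻¹ ≡ 32 (mod 79), so λ ≡ 59.
  x = λ² - 0 - 42 = 3481 - 42 ≡ 42; y = λ·(0 - 42) - 19 ≡ 31. → (42, 31)

(42, 31)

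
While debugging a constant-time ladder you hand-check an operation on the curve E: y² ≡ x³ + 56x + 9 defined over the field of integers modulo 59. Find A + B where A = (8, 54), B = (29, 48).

(8, 54) + (29, 48). λ = (48 - 54)/(29 - 8) ≡ 53/21 mod 59. 21⁻¹ ≡ 45 (mod 59), so λ ≡ 25.
  x = λ² - 8 - 29 = 625 - 37 ≡ 57; y = λ·(8 - 57) - 54 ≡ 19. → (57, 19)

(57, 19)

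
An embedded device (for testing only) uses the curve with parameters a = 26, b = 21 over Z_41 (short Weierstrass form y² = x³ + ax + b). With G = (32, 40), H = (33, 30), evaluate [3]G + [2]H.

First 3G:
Repeated addition: build up to 3G.
2G: tangent at (32, 40): λ = (3·32² + 26)/(2·40) ≡ 23/39. 39⁻¹ ≡ 20 (mod 41), so λ ≡ 23·20 ≡ 9.
  x = λ² - 32 - 32 = 81 - 64 ≡ 17; y = λ·(32 - 17) - 40 ≡ 13. → (17, 13)
3G: (17, 13) + (32, 40). λ = (40 - 13)/(32 - 17) ≡ 27/15 mod 41. 15⁻¹ ≡ 11 (mod 41), so λ ≡ 10.
  x = λ² - 17 - 32 = 100 - 49 ≡ 10; y = λ·(17 - 10) - 13 ≡ 16. → (10, 16)
3G = (10, 16).
Next 2H:
Repeated addition: build up to 2H.
2H: tangent at (33, 30): λ = (3·33² + 26)/(2·30) ≡ 13/19. 19⁻¹ ≡ 13 (mod 41), so λ ≡ 13·13 ≡ 5.
  x = λ² - 33 - 33 = 25 - 66 ≡ 0; y = λ·(33 - 0) - 30 ≡ 12. → (0, 12)
2H = (0, 12).
Finally 3G + 2H:
(10, 16) + (0, 12). λ = (12 - 16)/(0 - 10) ≡ 37/31 mod 41. 31⁻¹ ≡ 4 (mod 41) since 31·4 = 124 ≡ 1, so λ ≡ 25.
  x = λ² - 10 - 0 = 625 - 10 ≡ 0; y = λ·(10 - 0) - 16 ≡ 29. → (0, 29)

(0, 29)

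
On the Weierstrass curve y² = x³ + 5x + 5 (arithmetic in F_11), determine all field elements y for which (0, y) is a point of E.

x³ + 5x + 5 = 5 ≡ 5 (mod 11).
Square roots of 5 mod 11: 4 and 7 (since 4² = 16 ≡ 5).

4, 7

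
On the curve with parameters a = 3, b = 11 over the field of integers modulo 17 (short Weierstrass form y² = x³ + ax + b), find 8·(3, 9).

Write Q = (3, 9).
Double-and-add on 8 = (1000)₂. Start with Q = (3, 9) for the leading 1-bit.
double: tangent at (3, 9): λ = (3·3² + 3)/(2·9) ≡ 13/1. 1⁻¹ ≡ 1 (mod 17), so λ ≡ 13·1 ≡ 13.
  x = λ² - 3 - 3 = 169 - 6 ≡ 10; y = λ·(3 - 10) - 9 ≡ 2. → (10, 2)
double: tangent at (10, 2): λ = (3·10² + 3)/(2·2) ≡ 14/4. 4⁻¹ ≡ 13 (mod 17) since 4·13 = 52 ≡ 1, so λ ≡ 14·13 ≡ 12.
  x = λ² - 10 - 10 = 144 - 20 ≡ 5; y = λ·(10 - 5) - 2 ≡ 7. → (5, 7)
double: tangent at (5, 7): λ = (3·5² + 3)/(2·7) ≡ 10/14. 14⁻¹ ≡ 11 (mod 17) since 14·11 = 154 ≡ 1, so λ ≡ 10·11 ≡ 8.
  x = λ² - 5 - 5 = 64 - 10 ≡ 3; y = λ·(5 - 3) - 7 ≡ 9. → (3, 9)

(3, 9)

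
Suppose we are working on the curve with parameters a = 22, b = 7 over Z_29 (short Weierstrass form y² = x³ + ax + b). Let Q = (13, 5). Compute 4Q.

Repeated addition: build up to 4Q.
2Q: tangent at (13, 5): λ = (3·13² + 22)/(2·5) ≡ 7/10. 10⁻¹ ≡ 3 (mod 29) since 10·3 = 30 ≡ 1, so λ ≡ 7·3 ≡ 21.
  x = λ² - 13 - 13 = 441 - 26 ≡ 9; y = λ·(13 - 9) - 5 ≡ 21. → (9, 21)
3Q: (9, 21) + (13, 5). λ = (5 - 21)/(13 - 9) ≡ 13/4 mod 29. 4⁻¹ ≡ 22 (mod 29), so λ ≡ 25.
  x = λ² - 9 - 13 = 625 - 22 ≡ 23; y = λ·(9 - 23) - 21 ≡ 6. → (23, 6)
4Q: (23, 6) + (13, 5). λ = (5 - 6)/(13 - 23) ≡ 28/19 mod 29. 19⁻¹ ≡ 26 (mod 29) since 19·26 = 494 ≡ 1, so λ ≡ 3.
  x = λ² - 23 - 13 = 9 - 36 ≡ 2; y = λ·(23 - 2) - 6 ≡ 28. → (2, 28)

(2, 28)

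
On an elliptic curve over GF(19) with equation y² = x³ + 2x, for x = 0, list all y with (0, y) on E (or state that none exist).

0

x³ + 2x + 0 = 0 ≡ 0 (mod 19).
Only y = 0 satisfies y² ≡ 0.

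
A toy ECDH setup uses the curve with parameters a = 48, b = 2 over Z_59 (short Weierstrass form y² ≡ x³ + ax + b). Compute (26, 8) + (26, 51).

The two points share x = 26 and their y-coordinates satisfy 8 + 51 ≡ 0 (mod 59), so they are inverses. Their sum is the point at infinity.

O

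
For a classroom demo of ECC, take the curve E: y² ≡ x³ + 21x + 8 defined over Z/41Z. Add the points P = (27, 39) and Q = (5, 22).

(19, 38)

(27, 39) + (5, 22). λ = (22 - 39)/(5 - 27) ≡ 24/19 mod 41. 19⁻¹ ≡ 13 (mod 41) since 19·13 = 247 ≡ 1, so λ ≡ 25.
  x = λ² - 27 - 5 = 625 - 32 ≡ 19; y = λ·(27 - 19) - 39 ≡ 38. → (19, 38)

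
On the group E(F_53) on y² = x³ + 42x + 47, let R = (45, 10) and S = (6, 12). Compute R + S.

(15, 17)

(45, 10) + (6, 12). λ = (12 - 10)/(6 - 45) ≡ 2/14 mod 53. 14⁻¹ ≡ 19 (mod 53) since 14·19 = 266 ≡ 1, so λ ≡ 38.
  x = λ² - 45 - 6 = 1444 - 51 ≡ 15; y = λ·(45 - 15) - 10 ≡ 17. → (15, 17)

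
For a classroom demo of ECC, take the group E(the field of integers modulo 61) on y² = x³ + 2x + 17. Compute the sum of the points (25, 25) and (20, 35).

(20, 26)

(25, 25) + (20, 35). λ = (35 - 25)/(20 - 25) ≡ 10/56 mod 61. 56⁻¹ ≡ 12 (mod 61), so λ ≡ 59.
  x = λ² - 25 - 20 = 3481 - 45 ≡ 20; y = λ·(25 - 20) - 25 ≡ 26. → (20, 26)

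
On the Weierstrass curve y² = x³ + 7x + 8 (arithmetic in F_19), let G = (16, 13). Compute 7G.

(8, 5)

Repeated addition: build up to 7G.
2G: tangent at (16, 13): λ = (3·16² + 7)/(2·13) ≡ 15/7. 7⁻¹ ≡ 11 (mod 19), so λ ≡ 15·11 ≡ 13.
  x = λ² - 16 - 16 = 169 - 32 ≡ 4; y = λ·(16 - 4) - 13 ≡ 10. → (4, 10)
3G: (4, 10) + (16, 13). λ = (13 - 10)/(16 - 4) ≡ 3/12 mod 19. 12⁻¹ ≡ 8 (mod 19) since 12·8 = 96 ≡ 1, so λ ≡ 5.
  x = λ² - 4 - 16 = 25 - 20 ≡ 5; y = λ·(4 - 5) - 10 ≡ 4. → (5, 4)
4G: (5, 4) + (16, 13). λ = (13 - 4)/(16 - 5) ≡ 9/11 mod 19. 11⁻¹ ≡ 7 (mod 19), so λ ≡ 6.
  x = λ² - 5 - 16 = 36 - 21 ≡ 15; y = λ·(5 - 15) - 4 ≡ 12. → (15, 12)
5G: (15, 12) + (16, 13). λ = (13 - 12)/(16 - 15) ≡ 1/1 mod 19. 1⁻¹ ≡ 1 (mod 19) since 1·1 = 1 ≡ 1, so λ ≡ 1.
  x = λ² - 15 - 16 = 1 - 31 ≡ 8; y = λ·(15 - 8) - 12 ≡ 14. → (8, 14)
6G: (8, 14) + (16, 13). λ = (13 - 14)/(16 - 8) ≡ 18/8 mod 19. 8⁻¹ ≡ 12 (mod 19), so λ ≡ 7.
  x = λ² - 8 - 16 = 49 - 24 ≡ 6; y = λ·(8 - 6) - 14 ≡ 0. → (6, 0)
7G: (6, 0) + (16, 13). λ = (13 - 0)/(16 - 6) ≡ 13/10 mod 19. 10⁻¹ ≡ 2 (mod 19), so λ ≡ 7.
  x = λ² - 6 - 16 = 49 - 22 ≡ 8; y = λ·(6 - 8) - 0 ≡ 5. → (8, 5)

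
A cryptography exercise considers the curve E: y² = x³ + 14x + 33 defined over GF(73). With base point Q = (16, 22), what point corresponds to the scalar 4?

Repeated addition: build up to 4Q.
2Q: tangent at (16, 22): λ = (3·16² + 14)/(2·22) ≡ 52/44. 44⁻¹ ≡ 5 (mod 73), so λ ≡ 52·5 ≡ 41.
  x = λ² - 16 - 16 = 1681 - 32 ≡ 43; y = λ·(16 - 43) - 22 ≡ 39. → (43, 39)
3Q: (43, 39) + (16, 22). λ = (22 - 39)/(16 - 43) ≡ 56/46 mod 73. 46⁻¹ ≡ 27 (mod 73) since 46·27 = 1242 ≡ 1, so λ ≡ 52.
  x = λ² - 43 - 16 = 2704 - 59 ≡ 17; y = λ·(43 - 17) - 39 ≡ 72. → (17, 72)
4Q: (17, 72) + (16, 22). λ = (22 - 72)/(16 - 17) ≡ 23/72 mod 73. 72⁻¹ ≡ 72 (mod 73) since 72·72 = 5184 ≡ 1, so λ ≡ 50.
  x = λ² - 17 - 16 = 2500 - 33 ≡ 58; y = λ·(17 - 58) - 72 ≡ 68. → (58, 68)

(58, 68)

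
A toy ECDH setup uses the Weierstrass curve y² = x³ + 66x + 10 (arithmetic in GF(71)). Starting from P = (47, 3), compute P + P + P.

Repeated addition: build up to 3P.
2P: tangent at (47, 3): λ = (3·47² + 66)/(2·3) ≡ 19/6. 6⁻¹ ≡ 12 (mod 71) since 6·12 = 72 ≡ 1, so λ ≡ 19·12 ≡ 15.
  x = λ² - 47 - 47 = 225 - 94 ≡ 60; y = λ·(47 - 60) - 3 ≡ 15. → (60, 15)
3P: (60, 15) + (47, 3). λ = (3 - 15)/(47 - 60) ≡ 59/58 mod 71. 58⁻¹ ≡ 60 (mod 71), so λ ≡ 61.
  x = λ² - 60 - 47 = 3721 - 107 ≡ 64; y = λ·(60 - 64) - 15 ≡ 25. → (64, 25)

(64, 25)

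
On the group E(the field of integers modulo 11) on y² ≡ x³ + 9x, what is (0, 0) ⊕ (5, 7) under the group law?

(0, 0) + (5, 7). λ = (7 - 0)/(5 - 0) ≡ 7/5 mod 11. 5⁻¹ ≡ 9 (mod 11), so λ ≡ 8.
  x = λ² - 0 - 5 = 64 - 5 ≡ 4; y = λ·(0 - 4) - 0 ≡ 1. → (4, 1)

(4, 1)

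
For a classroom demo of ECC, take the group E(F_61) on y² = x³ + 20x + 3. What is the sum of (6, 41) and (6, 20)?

O

The two points share x = 6 and their y-coordinates satisfy 41 + 20 ≡ 0 (mod 61), so they are inverses. Their sum is the point at infinity.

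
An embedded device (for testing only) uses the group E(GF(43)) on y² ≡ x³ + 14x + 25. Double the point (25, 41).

tangent at (25, 41): λ = (3·25² + 14)/(2·41) ≡ 40/39. 39⁻¹ ≡ 32 (mod 43), so λ ≡ 40·32 ≡ 33.
  x = λ² - 25 - 25 = 1089 - 50 ≡ 7; y = λ·(25 - 7) - 41 ≡ 37. → (7, 37)

(7, 37)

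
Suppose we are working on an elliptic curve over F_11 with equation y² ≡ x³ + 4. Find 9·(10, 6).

Write G = (10, 6).
Repeated addition: build up to 9G.
2G: tangent at (10, 6): λ = (3·10² + 0)/(2·6) ≡ 3/1. 1⁻¹ ≡ 1 (mod 11) since 1·1 = 1 ≡ 1, so λ ≡ 3·1 ≡ 3.
  x = λ² - 10 - 10 = 9 - 20 ≡ 0; y = λ·(10 - 0) - 6 ≡ 2. → (0, 2)
3G: (0, 2) + (10, 6). λ = (6 - 2)/(10 - 0) ≡ 4/10 mod 11. 10⁻¹ ≡ 10 (mod 11) since 10·10 = 100 ≡ 1, so λ ≡ 7.
  x = λ² - 0 - 10 = 49 - 10 ≡ 6; y = λ·(0 - 6) - 2 ≡ 0. → (6, 0)
4G: (6, 0) + (10, 6). λ = (6 - 0)/(10 - 6) ≡ 6/4 mod 11. 4⁻¹ ≡ 3 (mod 11), so λ ≡ 7.
  x = λ² - 6 - 10 = 49 - 16 ≡ 0; y = λ·(6 - 0) - 0 ≡ 9. → (0, 9)
5G: (0, 9) + (10, 6). λ = (6 - 9)/(10 - 0) ≡ 8/10 mod 11. 10⁻¹ ≡ 10 (mod 11), so λ ≡ 3.
  x = λ² - 0 - 10 = 9 - 10 ≡ 10; y = λ·(0 - 10) - 9 ≡ 5. → (10, 5)
6G: (10, 5) + (10, 6): same x and y₁ ≡ -y₂, so the sum is O.
7G: O + (10, 6) = (10, 6) (identity).
8G: tangent at (10, 6): λ = (3·10² + 0)/(2·6) ≡ 3/1. 1⁻¹ ≡ 1 (mod 11), so λ ≡ 3·1 ≡ 3.
  x = λ² - 10 - 10 = 9 - 20 ≡ 0; y = λ·(10 - 0) - 6 ≡ 2. → (0, 2)
9G: (0, 2) + (10, 6). λ = (6 - 2)/(10 - 0) ≡ 4/10 mod 11. 10⁻¹ ≡ 10 (mod 11) since 10·10 = 100 ≡ 1, so λ ≡ 7.
  x = λ² - 0 - 10 = 49 - 10 ≡ 6; y = λ·(0 - 6) - 2 ≡ 0. → (6, 0)

(6, 0)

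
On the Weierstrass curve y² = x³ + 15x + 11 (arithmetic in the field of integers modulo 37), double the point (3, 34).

tangent at (3, 34): λ = (3·3² + 15)/(2·34) ≡ 5/31. 31⁻¹ ≡ 6 (mod 37) since 31·6 = 186 ≡ 1, so λ ≡ 5·6 ≡ 30.
  x = λ² - 3 - 3 = 900 - 6 ≡ 6; y = λ·(3 - 6) - 34 ≡ 24. → (6, 24)

(6, 24)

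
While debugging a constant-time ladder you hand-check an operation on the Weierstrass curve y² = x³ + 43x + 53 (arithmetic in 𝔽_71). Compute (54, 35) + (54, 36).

The two points share x = 54 and their y-coordinates satisfy 35 + 36 ≡ 0 (mod 71), so they are inverses. Their sum is O.

O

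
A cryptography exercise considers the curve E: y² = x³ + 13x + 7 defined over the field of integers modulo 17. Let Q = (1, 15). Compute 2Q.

tangent at (1, 15): λ = (3·1² + 13)/(2·15) ≡ 16/13. 13⁻¹ ≡ 4 (mod 17), so λ ≡ 16·4 ≡ 13.
  x = λ² - 1 - 1 = 169 - 2 ≡ 14; y = λ·(1 - 14) - 15 ≡ 3. → (14, 3)

(14, 3)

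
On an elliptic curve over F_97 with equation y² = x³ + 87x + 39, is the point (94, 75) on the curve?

no

y² = 75² ≡ 96; x³ + 87x + 39 = 838801 ≡ 42 (mod 97). 96 ≠ 42.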